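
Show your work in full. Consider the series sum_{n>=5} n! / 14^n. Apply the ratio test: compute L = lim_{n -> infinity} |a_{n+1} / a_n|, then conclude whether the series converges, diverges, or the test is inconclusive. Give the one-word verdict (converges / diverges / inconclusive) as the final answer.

Let a_n denote the general term. Form the ratio a_{n+1}/a_n and simplify:
a_{n+1}/a_n = n/14 + 1/14
Take the limit as n -> infinity: L = infinity.
Since L = infinity > 1 (or L = infinity), the ratio test implies the series diverges.

diverges


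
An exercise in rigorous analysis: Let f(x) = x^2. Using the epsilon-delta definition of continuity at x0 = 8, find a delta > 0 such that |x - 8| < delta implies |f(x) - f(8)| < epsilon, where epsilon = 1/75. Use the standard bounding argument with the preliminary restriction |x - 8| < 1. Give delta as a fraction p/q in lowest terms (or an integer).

Factor: |x^2 - (8)^2| = |x - 8| * |x + 8|.
Impose |x - 8| < 1 first. Then |x + 8| = |(x - 8) + 2*(8)| <= |x - 8| + 2*|8| < 1 + 16 = 17.
So |x^2 - (8)^2| < delta * 17.
We need delta * 17 <= 1/75, i.e. delta <= 1/75/17 = 1/1275.
Since 1/1275 < 1, this is tighter than 1; take delta = 1/1275.
So delta = 1/1275 works.

1/1275


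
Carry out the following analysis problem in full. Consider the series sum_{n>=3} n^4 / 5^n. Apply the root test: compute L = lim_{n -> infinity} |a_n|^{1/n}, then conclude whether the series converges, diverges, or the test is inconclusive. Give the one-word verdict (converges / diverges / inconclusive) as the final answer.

Let a_n denote the general term. Form |a_n|^(1/n) and simplify:
|a_n|^(1/n) = n^(4/n)/5
Take the limit as n -> infinity: L = 1/5.
Since L = 1/5 < 1, the root test implies convergence.

converges


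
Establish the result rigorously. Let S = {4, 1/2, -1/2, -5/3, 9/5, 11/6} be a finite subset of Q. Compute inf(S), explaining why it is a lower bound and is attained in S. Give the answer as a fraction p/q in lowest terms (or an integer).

S is finite, so inf(S) = min(S).
Sorted increasing:
-5/3, -1/2, 1/2, 9/5, 11/6, 4
The extremum is -5/3.
For every x in S, x >= -5/3. And -5/3 is in S, so it is attained.
Therefore inf(S) = -5/3.

-5/3


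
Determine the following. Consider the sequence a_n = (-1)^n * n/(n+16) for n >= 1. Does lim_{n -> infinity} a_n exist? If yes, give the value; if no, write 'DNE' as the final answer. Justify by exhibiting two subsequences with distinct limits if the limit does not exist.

Examine the behaviour of a_n along subsequences.
a_{2k} = 2k/(2k+16) -> 1. a_{2k+1} = -(2k+1)/(2k+17) -> -1.
Since these two subsequential limits are 1 and -1, distinct, the full sequence cannot converge (a convergent sequence has all subsequences tending to the same limit). So lim a_n does not exist.

DNE


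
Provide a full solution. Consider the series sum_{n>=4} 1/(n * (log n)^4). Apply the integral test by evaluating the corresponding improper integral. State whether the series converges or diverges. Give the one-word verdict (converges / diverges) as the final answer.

Let f(x) = 1/(x*log(x)^4). Then f is positive, continuous, and decreasing on [4, infinity), so the integral test applies.
Compute the improper integral int_{4}^infinity f(x) dx:
  antiderivative F(x) = -1/(3*log(x)^3).
  F(x) -> 0 as x -> infinity.  int = 0 - F(4) = 1/(3*log(4)^3) < infinity. By the integral test, the series converges.

converges


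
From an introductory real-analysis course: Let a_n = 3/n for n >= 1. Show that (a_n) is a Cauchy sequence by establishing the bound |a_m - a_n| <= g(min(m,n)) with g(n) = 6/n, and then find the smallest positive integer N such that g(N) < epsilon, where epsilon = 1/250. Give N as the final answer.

For any m, n >= 1, by the triangle inequality:
|a_m - a_n| = |3/m - 3/n| <= 3*1/m + 3*1/n <= 6/min(m,n).
So g(n) = 6/n bounds the Cauchy difference. Since g(n) -> 0, (a_n) is Cauchy.
Now solve g(N) < 1/250: 6/N < 1/250 <=> N > 6 / (1/250) = 1500.
The smallest integer strictly greater than 1500 is N = 1501.
Check: g(1501) = 6/1501 = 6/1501 < 1/250; g(1500) = 1/250 >= 1/250. So N = 1501.

1501


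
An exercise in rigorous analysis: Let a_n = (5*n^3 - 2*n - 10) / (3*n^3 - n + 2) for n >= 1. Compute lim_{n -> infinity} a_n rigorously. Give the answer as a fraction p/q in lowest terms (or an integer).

Divide numerator and denominator by n^3, the highest power:
numerator / n^3 = 5 - 2/n^2 - 10/n^3
denominator / n^3 = 3 - 1/n^2 + 2/n^3
As n -> infinity, all terms of the form c/n^k (k >= 1) tend to 0.
So numerator / n^3 -> 5 and denominator / n^3 -> 3.
Therefore lim a_n = 5/3.

5/3


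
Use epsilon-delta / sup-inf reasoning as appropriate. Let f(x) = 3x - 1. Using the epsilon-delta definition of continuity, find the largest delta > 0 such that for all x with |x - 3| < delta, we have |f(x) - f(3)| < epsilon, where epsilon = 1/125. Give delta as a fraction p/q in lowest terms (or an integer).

We compute f(3) = 3*(3) - 1 = 8.
|f(x) - f(3)| = |3x - 1 - (8)| = |3(x - 3)| = 3|x - 3|.
We need 3|x - 3| < 1/125, i.e. |x - 3| < 1/125 / 3 = 1/375.
So any delta <= 1/375 works. Conversely, if delta > 1/375, then x = 3 + 1/375 satisfies |x - 3| = 1/375 < delta but |f(x) - f(3)| = 3 * 1/375 = 1/125, which is not < 1/125; so no larger delta works.
Hence the largest such delta is 1/375.

1/375


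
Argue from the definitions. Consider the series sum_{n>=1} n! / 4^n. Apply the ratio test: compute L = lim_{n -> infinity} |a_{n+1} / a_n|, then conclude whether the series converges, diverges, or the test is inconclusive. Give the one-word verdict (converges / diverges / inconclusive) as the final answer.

Let a_n denote the general term. Form the ratio a_{n+1}/a_n and simplify:
a_{n+1}/a_n = n/4 + 1/4
Take the limit as n -> infinity: L = infinity.
Since L = infinity > 1 (or L = infinity), the ratio test implies the series diverges.

diverges


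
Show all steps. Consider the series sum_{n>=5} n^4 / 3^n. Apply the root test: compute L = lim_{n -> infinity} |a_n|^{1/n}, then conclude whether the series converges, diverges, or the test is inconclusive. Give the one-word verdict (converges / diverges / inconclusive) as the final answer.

Let a_n denote the general term. Form |a_n|^(1/n) and simplify:
|a_n|^(1/n) = n^(4/n)/3
Take the limit as n -> infinity: L = 1/3.
Since L = 1/3 < 1, the root test implies convergence.

converges


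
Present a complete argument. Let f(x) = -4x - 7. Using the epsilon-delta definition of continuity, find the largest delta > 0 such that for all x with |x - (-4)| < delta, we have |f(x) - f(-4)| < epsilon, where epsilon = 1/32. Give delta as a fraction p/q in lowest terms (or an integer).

We compute f(-4) = -4*(-4) - 7 = 9.
|f(x) - f(-4)| = |-4x - 7 - (9)| = |-4(x - (-4))| = 4|x - (-4)|.
We need 4|x - (-4)| < 1/32, i.e. |x - (-4)| < 1/32 / 4 = 1/128.
So any delta <= 1/128 works. Conversely, if delta > 1/128, then x = -4 + 1/128 satisfies |x - (-4)| = 1/128 < delta but |f(x) - f(-4)| = 4 * 1/128 = 1/32, which is not < 1/32; so no larger delta works.
Hence the largest such delta is 1/128.

1/128


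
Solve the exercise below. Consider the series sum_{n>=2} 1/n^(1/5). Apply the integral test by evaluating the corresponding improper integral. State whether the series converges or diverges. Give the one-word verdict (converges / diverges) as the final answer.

Let f(x) = x^(-1/5). Then f is positive, continuous, and decreasing on [2, infinity), so the integral test applies.
Compute the improper integral int_{2}^infinity f(x) dx:
  antiderivative F(x) = 5*x^(4/5)/4.
  As x -> infinity, F(x) -> infinity (since p = 1/5 < 1).
  So the integral diverges. By the integral test, the series diverges.

diverges


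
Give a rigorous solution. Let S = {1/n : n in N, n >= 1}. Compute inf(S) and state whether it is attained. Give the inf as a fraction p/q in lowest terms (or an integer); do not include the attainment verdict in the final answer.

Analysis:
- Values: 1, 1/2, 1/3, 1/4, ... strictly decreasing.
- The maximum is 1 (n=1); sup = 1 (attained).
- The set is bounded below by 0; 1/n -> 0 so 0 is the greatest lower bound.
- 0 is not in the set, so inf = 0 is not attained.
Conclusion: inf(S) = 0, not attained in S.

0


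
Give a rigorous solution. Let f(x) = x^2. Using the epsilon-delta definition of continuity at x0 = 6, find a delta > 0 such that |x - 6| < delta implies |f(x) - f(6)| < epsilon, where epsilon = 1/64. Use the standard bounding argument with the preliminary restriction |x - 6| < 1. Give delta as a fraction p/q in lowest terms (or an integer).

Factor: |x^2 - (6)^2| = |x - 6| * |x + 6|.
Impose |x - 6| < 1 first. Then |x + 6| = |(x - 6) + 2*(6)| <= |x - 6| + 2*|6| < 1 + 12 = 13.
So |x^2 - (6)^2| < delta * 13.
We need delta * 13 <= 1/64, i.e. delta <= 1/64/13 = 1/832.
Since 1/832 < 1, this is tighter than 1; take delta = 1/832.
So delta = 1/832 works.

1/832


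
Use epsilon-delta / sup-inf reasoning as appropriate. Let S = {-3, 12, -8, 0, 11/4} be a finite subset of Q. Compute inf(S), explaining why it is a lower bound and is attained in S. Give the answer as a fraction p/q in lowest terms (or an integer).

S is finite, so inf(S) = min(S).
Sorted increasing:
-8, -3, 0, 11/4, 12
The extremum is -8.
For every x in S, x >= -8. And -8 is in S, so it is attained.
Therefore inf(S) = -8.

-8


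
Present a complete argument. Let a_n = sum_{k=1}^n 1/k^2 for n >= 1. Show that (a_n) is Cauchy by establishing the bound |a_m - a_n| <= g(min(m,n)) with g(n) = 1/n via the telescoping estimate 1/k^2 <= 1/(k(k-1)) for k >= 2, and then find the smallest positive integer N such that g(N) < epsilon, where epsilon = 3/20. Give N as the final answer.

For m > n >= 1: |a_m - a_n| = sum_{k=n+1}^m 1/k^2.
Use 1/k^2 <= 1/(k(k-1)) = 1/(k-1) - 1/k for k >= 2:
sum_{k=n+1}^m 1/k^2 <= sum_{k=n+1}^m (1/(k-1) - 1/k) = 1/n - 1/m <= 1/n.
By symmetry the same bound holds with n,m swapped, so |a_m - a_n| <= 1/min(m,n) = g(min(m,n)). Since g(n) -> 0, (a_n) is Cauchy.
Now solve g(N) < 3/20: 1/N < 3/20 <=> N > 1/(3/20) = 20/3.
The smallest integer strictly greater than 20/3 is N = 7.
Check: g(7) = 1/7 < 3/20; g(6) = 1/6 >= 3/20. So N = 7.

7


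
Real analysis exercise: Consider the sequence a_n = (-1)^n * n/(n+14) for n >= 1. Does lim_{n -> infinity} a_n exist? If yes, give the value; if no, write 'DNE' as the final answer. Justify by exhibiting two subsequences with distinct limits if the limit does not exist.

Examine the behaviour of a_n along subsequences.
a_{2k} = 2k/(2k+14) -> 1. a_{2k+1} = -(2k+1)/(2k+15) -> -1.
Since these two subsequential limits are 1 and -1, distinct, the full sequence cannot converge (a convergent sequence has all subsequences tending to the same limit). So lim a_n does not exist.

DNE


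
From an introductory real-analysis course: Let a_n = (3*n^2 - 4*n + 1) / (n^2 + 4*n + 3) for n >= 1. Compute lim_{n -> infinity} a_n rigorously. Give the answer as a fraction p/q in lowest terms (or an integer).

Divide numerator and denominator by n^2, the highest power:
numerator / n^2 = 3 - 4/n + n^(-2)
denominator / n^2 = 1 + 4/n + 3/n^2
As n -> infinity, all terms of the form c/n^k (k >= 1) tend to 0.
So numerator / n^2 -> 3 and denominator / n^2 -> 1.
Therefore lim a_n = 3.

3


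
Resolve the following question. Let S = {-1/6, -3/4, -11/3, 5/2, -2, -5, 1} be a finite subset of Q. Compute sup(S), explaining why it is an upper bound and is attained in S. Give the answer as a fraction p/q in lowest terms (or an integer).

S is finite, so sup(S) = max(S).
Sorted decreasing:
5/2, 1, -1/6, -3/4, -2, -11/3, -5
The extremum is 5/2.
For every x in S, x <= 5/2. And 5/2 is in S, so it is attained.
Therefore sup(S) = 5/2.

5/2


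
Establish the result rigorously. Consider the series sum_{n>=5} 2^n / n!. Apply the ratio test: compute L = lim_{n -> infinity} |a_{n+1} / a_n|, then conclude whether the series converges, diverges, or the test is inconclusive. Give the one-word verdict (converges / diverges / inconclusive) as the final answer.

Let a_n denote the general term. Form the ratio a_{n+1}/a_n and simplify:
a_{n+1}/a_n = 2/(n + 1)
Take the limit as n -> infinity: L = 0.
Since L = 0 < 1, the ratio test implies the series converges.

converges


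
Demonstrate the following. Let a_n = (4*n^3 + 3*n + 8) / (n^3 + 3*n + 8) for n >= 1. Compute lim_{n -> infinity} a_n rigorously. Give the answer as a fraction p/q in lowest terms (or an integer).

Divide numerator and denominator by n^3, the highest power:
numerator / n^3 = 4 + 3/n^2 + 8/n^3
denominator / n^3 = 1 + 3/n^2 + 8/n^3
As n -> infinity, all terms of the form c/n^k (k >= 1) tend to 0.
So numerator / n^3 -> 4 and denominator / n^3 -> 1.
Therefore lim a_n = 4.

4


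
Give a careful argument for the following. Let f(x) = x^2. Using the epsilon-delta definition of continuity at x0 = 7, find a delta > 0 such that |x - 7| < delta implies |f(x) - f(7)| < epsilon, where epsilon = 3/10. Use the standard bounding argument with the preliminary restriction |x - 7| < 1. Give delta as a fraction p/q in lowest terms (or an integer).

Factor: |x^2 - (7)^2| = |x - 7| * |x + 7|.
Impose |x - 7| < 1 first. Then |x + 7| = |(x - 7) + 2*(7)| <= |x - 7| + 2*|7| < 1 + 14 = 15.
So |x^2 - (7)^2| < delta * 15.
We need delta * 15 <= 3/10, i.e. delta <= 3/10/15 = 1/50.
Since 1/50 < 1, this is tighter than 1; take delta = 1/50.
So delta = 1/50 works.

1/50


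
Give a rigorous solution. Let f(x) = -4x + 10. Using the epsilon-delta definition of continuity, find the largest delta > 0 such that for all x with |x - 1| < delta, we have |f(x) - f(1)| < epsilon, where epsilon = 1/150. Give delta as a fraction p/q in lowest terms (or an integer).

We compute f(1) = -4*(1) + 10 = 6.
|f(x) - f(1)| = |-4x + 10 - (6)| = |-4(x - 1)| = 4|x - 1|.
We need 4|x - 1| < 1/150, i.e. |x - 1| < 1/150 / 4 = 1/600.
So any delta <= 1/600 works. Conversely, if delta > 1/600, then x = 1 + 1/600 satisfies |x - 1| = 1/600 < delta but |f(x) - f(1)| = 4 * 1/600 = 1/150, which is not < 1/150; so no larger delta works.
Hence the largest such delta is 1/600.

1/600


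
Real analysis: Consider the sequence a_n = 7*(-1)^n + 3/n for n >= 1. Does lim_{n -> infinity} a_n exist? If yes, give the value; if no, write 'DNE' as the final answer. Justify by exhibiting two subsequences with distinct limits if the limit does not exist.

Examine the behaviour of a_n along subsequences.
a_{2k} = 7 + 3/(2k) -> 7. a_{2k+1} = -7 + 3/(2k+1) -> -7.
Since these two subsequential limits are 7 and -7, distinct, the full sequence cannot converge (a convergent sequence has all subsequences tending to the same limit). So lim a_n does not exist.

DNE


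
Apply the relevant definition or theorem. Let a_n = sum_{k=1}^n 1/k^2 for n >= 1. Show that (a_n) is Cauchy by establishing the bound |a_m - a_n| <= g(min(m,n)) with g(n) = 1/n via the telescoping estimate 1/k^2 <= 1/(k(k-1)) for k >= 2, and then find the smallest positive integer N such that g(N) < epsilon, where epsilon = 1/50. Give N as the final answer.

For m > n >= 1: |a_m - a_n| = sum_{k=n+1}^m 1/k^2.
Use 1/k^2 <= 1/(k(k-1)) = 1/(k-1) - 1/k for k >= 2:
sum_{k=n+1}^m 1/k^2 <= sum_{k=n+1}^m (1/(k-1) - 1/k) = 1/n - 1/m <= 1/n.
By symmetry the same bound holds with n,m swapped, so |a_m - a_n| <= 1/min(m,n) = g(min(m,n)). Since g(n) -> 0, (a_n) is Cauchy.
Now solve g(N) < 1/50: 1/N < 1/50 <=> N > 1/(1/50) = 50.
The smallest integer strictly greater than 50 is N = 51.
Check: g(51) = 1/51 < 1/50; g(50) = 1/50 >= 1/50. So N = 51.

51


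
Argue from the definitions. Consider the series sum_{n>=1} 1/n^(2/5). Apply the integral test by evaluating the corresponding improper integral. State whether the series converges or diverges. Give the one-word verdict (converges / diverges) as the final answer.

Let f(x) = x^(-2/5). Then f is positive, continuous, and decreasing on [1, infinity), so the integral test applies.
Compute the improper integral int_{1}^infinity f(x) dx:
  antiderivative F(x) = 5*x^(3/5)/3.
  As x -> infinity, F(x) -> infinity (since p = 2/5 < 1).
  So the integral diverges. By the integral test, the series diverges.

diverges


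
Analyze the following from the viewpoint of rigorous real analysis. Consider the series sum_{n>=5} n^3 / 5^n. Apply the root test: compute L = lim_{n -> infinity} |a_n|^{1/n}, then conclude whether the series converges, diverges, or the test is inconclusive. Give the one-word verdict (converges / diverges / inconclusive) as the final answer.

Let a_n denote the general term. Form |a_n|^(1/n) and simplify:
|a_n|^(1/n) = n^(3/n)/5
Take the limit as n -> infinity: L = 1/5.
Since L = 1/5 < 1, the root test implies convergence.

converges


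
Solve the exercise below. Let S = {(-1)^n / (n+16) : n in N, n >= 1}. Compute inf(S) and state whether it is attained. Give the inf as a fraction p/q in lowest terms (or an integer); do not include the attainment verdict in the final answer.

Analysis:
- Values: -1/17, 1/18, -1/19, 1/20, -1/21, ...
- Positive terms (even n): 1/(2+16), 1/(4+16), ... decreasing -> max = 1/18 (n=2).
- Negative terms (odd n): -1/(1+16), -1/(3+16), ... increasing -> min = -1/17 (n=1).
- So sup = 1/18 (attained at n=2); inf = -1/17 (attained at n=1).
Conclusion: inf(S) = -1/17, attained in S.

-1/17


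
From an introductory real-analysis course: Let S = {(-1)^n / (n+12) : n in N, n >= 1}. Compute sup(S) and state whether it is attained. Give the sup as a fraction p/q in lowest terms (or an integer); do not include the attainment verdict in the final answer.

Analysis:
- Values: -1/13, 1/14, -1/15, 1/16, -1/17, ...
- Positive terms (even n): 1/(2+12), 1/(4+12), ... decreasing -> max = 1/14 (n=2).
- Negative terms (odd n): -1/(1+12), -1/(3+12), ... increasing -> min = -1/13 (n=1).
- So sup = 1/14 (attained at n=2); inf = -1/13 (attained at n=1).
Conclusion: sup(S) = 1/14, attained in S.

1/14


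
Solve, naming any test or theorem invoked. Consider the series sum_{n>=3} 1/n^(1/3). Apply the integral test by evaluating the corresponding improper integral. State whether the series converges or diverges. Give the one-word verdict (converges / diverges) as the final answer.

Let f(x) = x^(-1/3). Then f is positive, continuous, and decreasing on [3, infinity), so the integral test applies.
Compute the improper integral int_{3}^infinity f(x) dx:
  antiderivative F(x) = 3*x^(2/3)/2.
  As x -> infinity, F(x) -> infinity (since p = 1/3 < 1).
  So the integral diverges. By the integral test, the series diverges.

diverges


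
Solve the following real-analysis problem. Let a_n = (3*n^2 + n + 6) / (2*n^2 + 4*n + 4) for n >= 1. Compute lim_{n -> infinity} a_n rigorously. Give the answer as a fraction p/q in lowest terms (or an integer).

Divide numerator and denominator by n^2, the highest power:
numerator / n^2 = 3 + 1/n + 6/n^2
denominator / n^2 = 2 + 4/n + 4/n^2
As n -> infinity, all terms of the form c/n^k (k >= 1) tend to 0.
So numerator / n^2 -> 3 and denominator / n^2 -> 2.
Therefore lim a_n = 3/2.

3/2


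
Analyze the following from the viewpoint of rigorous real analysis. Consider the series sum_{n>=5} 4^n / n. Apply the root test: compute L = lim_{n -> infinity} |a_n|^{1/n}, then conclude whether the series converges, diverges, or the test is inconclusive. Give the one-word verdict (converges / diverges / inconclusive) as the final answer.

Let a_n denote the general term. Form |a_n|^(1/n) and simplify:
|a_n|^(1/n) = 4/n^(1/n)
Take the limit as n -> infinity: L = 4.
Since L = 4 > 1, the root test implies divergence.

diverges


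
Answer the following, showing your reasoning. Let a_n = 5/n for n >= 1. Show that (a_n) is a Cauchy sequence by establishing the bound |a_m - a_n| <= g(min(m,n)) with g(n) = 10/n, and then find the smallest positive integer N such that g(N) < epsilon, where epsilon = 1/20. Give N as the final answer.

For any m, n >= 1, by the triangle inequality:
|a_m - a_n| = |5/m - 5/n| <= 5*1/m + 5*1/n <= 10/min(m,n).
So g(n) = 10/n bounds the Cauchy difference. Since g(n) -> 0, (a_n) is Cauchy.
Now solve g(N) < 1/20: 10/N < 1/20 <=> N > 10 / (1/20) = 200.
The smallest integer strictly greater than 200 is N = 201.
Check: g(201) = 10/201 = 10/201 < 1/20; g(200) = 1/20 >= 1/20. So N = 201.

201


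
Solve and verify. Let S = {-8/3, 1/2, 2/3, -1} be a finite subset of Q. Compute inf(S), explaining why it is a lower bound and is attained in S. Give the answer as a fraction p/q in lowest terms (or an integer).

S is finite, so inf(S) = min(S).
Sorted increasing:
-8/3, -1, 1/2, 2/3
The extremum is -8/3.
For every x in S, x >= -8/3. And -8/3 is in S, so it is attained.
Therefore inf(S) = -8/3.

-8/3


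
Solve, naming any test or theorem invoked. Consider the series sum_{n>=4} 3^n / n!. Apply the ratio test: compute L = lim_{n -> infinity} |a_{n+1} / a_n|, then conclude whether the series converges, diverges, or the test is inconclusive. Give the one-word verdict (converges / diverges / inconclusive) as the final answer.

Let a_n denote the general term. Form the ratio a_{n+1}/a_n and simplify:
a_{n+1}/a_n = 3/(n + 1)
Take the limit as n -> infinity: L = 0.
Since L = 0 < 1, the ratio test implies the series converges.

converges


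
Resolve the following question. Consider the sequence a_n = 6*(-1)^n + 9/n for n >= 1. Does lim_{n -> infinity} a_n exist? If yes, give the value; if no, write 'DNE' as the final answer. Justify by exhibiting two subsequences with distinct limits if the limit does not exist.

Examine the behaviour of a_n along subsequences.
a_{2k} = 6 + 9/(2k) -> 6. a_{2k+1} = -6 + 9/(2k+1) -> -6.
Since these two subsequential limits are 6 and -6, distinct, the full sequence cannot converge (a convergent sequence has all subsequences tending to the same limit). So lim a_n does not exist.

DNE


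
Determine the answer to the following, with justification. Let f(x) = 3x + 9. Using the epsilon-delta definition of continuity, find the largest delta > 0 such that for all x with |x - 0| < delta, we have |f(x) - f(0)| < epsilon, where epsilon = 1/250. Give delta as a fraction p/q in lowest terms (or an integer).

We compute f(0) = 3*(0) + 9 = 9.
|f(x) - f(0)| = |3x + 9 - (9)| = |3(x - 0)| = 3|x - 0|.
We need 3|x - 0| < 1/250, i.e. |x - 0| < 1/250 / 3 = 1/750.
So any delta <= 1/750 works. Conversely, if delta > 1/750, then x = 0 + 1/750 satisfies |x - 0| = 1/750 < delta but |f(x) - f(0)| = 3 * 1/750 = 1/250, which is not < 1/250; so no larger delta works.
Hence the largest such delta is 1/750.

1/750


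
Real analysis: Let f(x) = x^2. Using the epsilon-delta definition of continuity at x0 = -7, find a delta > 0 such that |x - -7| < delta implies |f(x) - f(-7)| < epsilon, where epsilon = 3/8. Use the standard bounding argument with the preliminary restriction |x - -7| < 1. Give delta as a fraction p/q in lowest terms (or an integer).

Factor: |x^2 - (-7)^2| = |x - -7| * |x + -7|.
Impose |x - -7| < 1 first. Then |x + -7| = |(x - -7) + 2*(-7)| <= |x - -7| + 2*|-7| < 1 + 14 = 15.
So |x^2 - (-7)^2| < delta * 15.
We need delta * 15 <= 3/8, i.e. delta <= 3/8/15 = 1/40.
Since 1/40 < 1, this is tighter than 1; take delta = 1/40.
So delta = 1/40 works.

1/40


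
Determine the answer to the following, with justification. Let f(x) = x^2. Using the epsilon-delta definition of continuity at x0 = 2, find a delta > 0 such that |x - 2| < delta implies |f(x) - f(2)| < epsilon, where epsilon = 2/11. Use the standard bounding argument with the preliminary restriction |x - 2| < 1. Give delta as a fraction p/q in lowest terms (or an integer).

Factor: |x^2 - (2)^2| = |x - 2| * |x + 2|.
Impose |x - 2| < 1 first. Then |x + 2| = |(x - 2) + 2*(2)| <= |x - 2| + 2*|2| < 1 + 4 = 5.
So |x^2 - (2)^2| < delta * 5.
We need delta * 5 <= 2/11, i.e. delta <= 2/11/5 = 2/55.
Since 2/55 < 1, this is tighter than 1; take delta = 2/55.
So delta = 2/55 works.

2/55


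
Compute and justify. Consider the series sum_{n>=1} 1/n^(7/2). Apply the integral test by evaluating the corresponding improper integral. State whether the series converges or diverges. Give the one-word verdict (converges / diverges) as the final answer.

Let f(x) = x^(-7/2). Then f is positive, continuous, and decreasing on [1, infinity), so the integral test applies.
Compute the improper integral int_{1}^infinity f(x) dx:
  antiderivative F(x) = -2/(5*x^(5/2)).
  As x -> infinity, F(x) -> 0 (since p = 7/2 > 1).
  So int = F(infinity) - F(1) = 0 - (-2/5) = 2/5.
  Finite, so by the integral test, the series converges.

converges


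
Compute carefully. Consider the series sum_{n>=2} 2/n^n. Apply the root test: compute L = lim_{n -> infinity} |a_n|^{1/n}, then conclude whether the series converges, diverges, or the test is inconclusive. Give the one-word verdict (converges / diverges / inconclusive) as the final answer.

Let a_n denote the general term. Form |a_n|^(1/n) and simplify:
|a_n|^(1/n) = 2^(1/n)/n
Take the limit as n -> infinity: L = 0.
Since L = 0 < 1, the root test implies convergence.

converges


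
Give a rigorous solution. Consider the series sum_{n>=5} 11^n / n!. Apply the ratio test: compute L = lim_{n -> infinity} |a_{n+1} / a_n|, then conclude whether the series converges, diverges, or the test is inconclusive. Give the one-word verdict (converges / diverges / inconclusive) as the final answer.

Let a_n denote the general term. Form the ratio a_{n+1}/a_n and simplify:
a_{n+1}/a_n = 11/(n + 1)
Take the limit as n -> infinity: L = 0.
Since L = 0 < 1, the ratio test implies the series converges.

converges


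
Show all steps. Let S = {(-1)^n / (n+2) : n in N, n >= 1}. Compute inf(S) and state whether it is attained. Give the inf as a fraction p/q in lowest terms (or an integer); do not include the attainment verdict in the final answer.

Analysis:
- Values: -1/3, 1/4, -1/5, 1/6, -1/7, ...
- Positive terms (even n): 1/(2+2), 1/(4+2), ... decreasing -> max = 1/4 (n=2).
- Negative terms (odd n): -1/(1+2), -1/(3+2), ... increasing -> min = -1/3 (n=1).
- So sup = 1/4 (attained at n=2); inf = -1/3 (attained at n=1).
Conclusion: inf(S) = -1/3, attained in S.

-1/3


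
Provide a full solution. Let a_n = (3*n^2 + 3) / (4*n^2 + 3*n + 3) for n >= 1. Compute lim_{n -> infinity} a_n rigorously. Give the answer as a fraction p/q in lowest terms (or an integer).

Divide numerator and denominator by n^2, the highest power:
numerator / n^2 = 3 + 3/n^2
denominator / n^2 = 4 + 3/n + 3/n^2
As n -> infinity, all terms of the form c/n^k (k >= 1) tend to 0.
So numerator / n^2 -> 3 and denominator / n^2 -> 4.
Therefore lim a_n = 3/4.

3/4


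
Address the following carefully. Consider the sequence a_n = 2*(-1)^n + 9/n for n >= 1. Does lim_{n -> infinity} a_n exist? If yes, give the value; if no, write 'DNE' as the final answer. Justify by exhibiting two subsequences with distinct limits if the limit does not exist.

Examine the behaviour of a_n along subsequences.
a_{2k} = 2 + 9/(2k) -> 2. a_{2k+1} = -2 + 9/(2k+1) -> -2.
Since these two subsequential limits are 2 and -2, distinct, the full sequence cannot converge (a convergent sequence has all subsequences tending to the same limit). So lim a_n does not exist.

DNE


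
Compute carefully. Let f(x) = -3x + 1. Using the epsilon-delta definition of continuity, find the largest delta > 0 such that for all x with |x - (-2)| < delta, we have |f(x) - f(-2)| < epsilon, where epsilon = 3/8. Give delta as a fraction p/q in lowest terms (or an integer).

We compute f(-2) = -3*(-2) + 1 = 7.
|f(x) - f(-2)| = |-3x + 1 - (7)| = |-3(x - (-2))| = 3|x - (-2)|.
We need 3|x - (-2)| < 3/8, i.e. |x - (-2)| < 3/8 / 3 = 1/8.
So any delta <= 1/8 works. Conversely, if delta > 1/8, then x = -2 + 1/8 satisfies |x - (-2)| = 1/8 < delta but |f(x) - f(-2)| = 3 * 1/8 = 3/8, which is not < 3/8; so no larger delta works.
Hence the largest such delta is 1/8.

1/8


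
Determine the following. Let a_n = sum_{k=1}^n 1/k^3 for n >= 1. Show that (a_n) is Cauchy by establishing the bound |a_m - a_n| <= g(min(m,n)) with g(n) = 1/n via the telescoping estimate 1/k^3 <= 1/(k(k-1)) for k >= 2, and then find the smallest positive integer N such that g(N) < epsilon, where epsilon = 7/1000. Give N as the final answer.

For m > n >= 1: |a_m - a_n| = sum_{k=n+1}^m 1/k^3.
Use 1/k^3 <= 1/(k(k-1)) = 1/(k-1) - 1/k for k >= 2 (which holds since k^3 >= k^2 >= k(k-1) for k >= 2):
sum_{k=n+1}^m 1/k^3 <= sum_{k=n+1}^m (1/(k-1) - 1/k) = 1/n - 1/m <= 1/n.
By symmetry the same bound holds with n,m swapped, so |a_m - a_n| <= 1/min(m,n) = g(min(m,n)). Since g(n) -> 0, (a_n) is Cauchy.
Now solve g(N) < 7/1000: 1/N < 7/1000 <=> N > 1/(7/1000) = 1000/7.
The smallest integer strictly greater than 1000/7 is N = 143.
Check: g(143) = 1/143 < 7/1000; g(142) = 1/142 >= 7/1000. So N = 143.

143


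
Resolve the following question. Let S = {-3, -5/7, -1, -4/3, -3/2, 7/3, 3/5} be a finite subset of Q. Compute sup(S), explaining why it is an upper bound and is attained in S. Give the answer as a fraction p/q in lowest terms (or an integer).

S is finite, so sup(S) = max(S).
Sorted decreasing:
7/3, 3/5, -5/7, -1, -4/3, -3/2, -3
The extremum is 7/3.
For every x in S, x <= 7/3. And 7/3 is in S, so it is attained.
Therefore sup(S) = 7/3.

7/3


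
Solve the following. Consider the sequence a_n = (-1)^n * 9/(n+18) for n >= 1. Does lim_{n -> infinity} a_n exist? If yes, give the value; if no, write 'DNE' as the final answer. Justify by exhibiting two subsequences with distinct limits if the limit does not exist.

Examine the behaviour of a_n along subsequences.
Even-n subsequence a_{2k} = 9/(2k+18) -> 0. Odd-n subsequence a_{2k+1} = -9/(2k+19) -> 0. Both tend to 0, which suggests the limit is 0; verify directly.
|a_n - 0| = 9/(n+18) < 9/n for every n >= 1.
Given epsilon > 0, choose a positive integer N > 9/epsilon. Then for all n >= N, |a_n| < 9/n <= 9/N < epsilon.
So by the definition of the limit, lim a_n exists and equals 0.

0


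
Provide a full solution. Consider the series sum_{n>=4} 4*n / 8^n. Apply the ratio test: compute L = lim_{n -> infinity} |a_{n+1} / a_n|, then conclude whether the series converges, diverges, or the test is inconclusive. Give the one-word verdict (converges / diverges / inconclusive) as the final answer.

Let a_n denote the general term. Form the ratio a_{n+1}/a_n and simplify:
a_{n+1}/a_n = (n + 1)/(8*n)
Take the limit as n -> infinity: L = 1/8.
Since L = 1/8 < 1, the ratio test implies the series converges.

converges


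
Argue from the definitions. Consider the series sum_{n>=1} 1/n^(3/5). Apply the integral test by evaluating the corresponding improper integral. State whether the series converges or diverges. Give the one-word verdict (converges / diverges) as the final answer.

Let f(x) = x^(-3/5). Then f is positive, continuous, and decreasing on [1, infinity), so the integral test applies.
Compute the improper integral int_{1}^infinity f(x) dx:
  antiderivative F(x) = 5*x^(2/5)/2.
  As x -> infinity, F(x) -> infinity (since p = 3/5 < 1).
  So the integral diverges. By the integral test, the series diverges.

diverges


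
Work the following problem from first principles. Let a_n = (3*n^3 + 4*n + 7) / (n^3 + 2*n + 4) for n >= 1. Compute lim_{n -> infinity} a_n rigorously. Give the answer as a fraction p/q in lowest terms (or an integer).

Divide numerator and denominator by n^3, the highest power:
numerator / n^3 = 3 + 4/n^2 + 7/n^3
denominator / n^3 = 1 + 2/n^2 + 4/n^3
As n -> infinity, all terms of the form c/n^k (k >= 1) tend to 0.
So numerator / n^3 -> 3 and denominator / n^3 -> 1.
Therefore lim a_n = 3.

3


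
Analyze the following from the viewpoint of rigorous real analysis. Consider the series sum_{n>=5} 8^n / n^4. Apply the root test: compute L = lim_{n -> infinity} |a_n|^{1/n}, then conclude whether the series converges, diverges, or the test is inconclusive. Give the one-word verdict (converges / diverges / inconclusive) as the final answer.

Let a_n denote the general term. Form |a_n|^(1/n) and simplify:
|a_n|^(1/n) = 8/n^(4/n)
Take the limit as n -> infinity: L = 8.
Since L = 8 > 1, the root test implies divergence.

diverges


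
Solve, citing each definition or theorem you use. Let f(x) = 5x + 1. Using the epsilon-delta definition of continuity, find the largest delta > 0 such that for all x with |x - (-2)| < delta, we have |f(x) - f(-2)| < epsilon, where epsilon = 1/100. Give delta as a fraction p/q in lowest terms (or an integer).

We compute f(-2) = 5*(-2) + 1 = -9.
|f(x) - f(-2)| = |5x + 1 - (-9)| = |5(x - (-2))| = 5|x - (-2)|.
We need 5|x - (-2)| < 1/100, i.e. |x - (-2)| < 1/100 / 5 = 1/500.
So any delta <= 1/500 works. Conversely, if delta > 1/500, then x = -2 + 1/500 satisfies |x - (-2)| = 1/500 < delta but |f(x) - f(-2)| = 5 * 1/500 = 1/100, which is not < 1/100; so no larger delta works.
Hence the largest such delta is 1/500.

1/500


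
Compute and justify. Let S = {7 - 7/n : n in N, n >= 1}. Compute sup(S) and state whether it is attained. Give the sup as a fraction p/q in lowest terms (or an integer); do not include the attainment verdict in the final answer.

Analysis:
- Values: 0, 7/2, 14/3, 21/4, ... strictly increasing.
- Minimum is 0 (n=1); inf = 0 (attained).
- 7 - 7/n -> 7 from below; sup = 7, not attained.
Conclusion: sup(S) = 7, not attained in S.

7


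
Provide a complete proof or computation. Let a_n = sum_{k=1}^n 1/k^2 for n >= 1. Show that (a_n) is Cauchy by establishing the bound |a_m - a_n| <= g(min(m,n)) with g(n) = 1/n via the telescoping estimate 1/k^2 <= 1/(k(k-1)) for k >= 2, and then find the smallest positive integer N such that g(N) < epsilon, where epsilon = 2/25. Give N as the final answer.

For m > n >= 1: |a_m - a_n| = sum_{k=n+1}^m 1/k^2.
Use 1/k^2 <= 1/(k(k-1)) = 1/(k-1) - 1/k for k >= 2:
sum_{k=n+1}^m 1/k^2 <= sum_{k=n+1}^m (1/(k-1) - 1/k) = 1/n - 1/m <= 1/n.
By symmetry the same bound holds with n,m swapped, so |a_m - a_n| <= 1/min(m,n) = g(min(m,n)). Since g(n) -> 0, (a_n) is Cauchy.
Now solve g(N) < 2/25: 1/N < 2/25 <=> N > 1/(2/25) = 25/2.
The smallest integer strictly greater than 25/2 is N = 13.
Check: g(13) = 1/13 < 2/25; g(12) = 1/12 >= 2/25. So N = 13.

13


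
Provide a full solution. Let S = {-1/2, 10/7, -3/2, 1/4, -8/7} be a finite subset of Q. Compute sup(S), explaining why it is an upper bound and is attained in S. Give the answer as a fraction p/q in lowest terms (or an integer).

S is finite, so sup(S) = max(S).
Sorted decreasing:
10/7, 1/4, -1/2, -8/7, -3/2
The extremum is 10/7.
For every x in S, x <= 10/7. And 10/7 is in S, so it is attained.
Therefore sup(S) = 10/7.

10/7


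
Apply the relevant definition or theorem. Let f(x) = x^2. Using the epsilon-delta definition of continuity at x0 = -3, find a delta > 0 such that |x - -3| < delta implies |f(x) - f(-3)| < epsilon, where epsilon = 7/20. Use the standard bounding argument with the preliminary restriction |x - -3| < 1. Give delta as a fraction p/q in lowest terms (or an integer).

Factor: |x^2 - (-3)^2| = |x - -3| * |x + -3|.
Impose |x - -3| < 1 first. Then |x + -3| = |(x - -3) + 2*(-3)| <= |x - -3| + 2*|-3| < 1 + 6 = 7.
So |x^2 - (-3)^2| < delta * 7.
We need delta * 7 <= 7/20, i.e. delta <= 7/20/7 = 1/20.
Since 1/20 < 1, this is tighter than 1; take delta = 1/20.
So delta = 1/20 works.

1/20


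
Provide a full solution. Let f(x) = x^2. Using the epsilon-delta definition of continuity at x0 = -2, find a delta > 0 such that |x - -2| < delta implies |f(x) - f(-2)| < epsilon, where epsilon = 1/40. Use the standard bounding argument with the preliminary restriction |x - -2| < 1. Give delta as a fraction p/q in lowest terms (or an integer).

Factor: |x^2 - (-2)^2| = |x - -2| * |x + -2|.
Impose |x - -2| < 1 first. Then |x + -2| = |(x - -2) + 2*(-2)| <= |x - -2| + 2*|-2| < 1 + 4 = 5.
So |x^2 - (-2)^2| < delta * 5.
We need delta * 5 <= 1/40, i.e. delta <= 1/40/5 = 1/200.
Since 1/200 < 1, this is tighter than 1; take delta = 1/200.
So delta = 1/200 works.

1/200


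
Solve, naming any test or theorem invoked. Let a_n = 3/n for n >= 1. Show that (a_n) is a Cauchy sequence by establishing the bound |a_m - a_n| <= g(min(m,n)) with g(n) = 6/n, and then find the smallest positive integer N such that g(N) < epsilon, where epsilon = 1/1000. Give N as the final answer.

For any m, n >= 1, by the triangle inequality:
|a_m - a_n| = |3/m - 3/n| <= 3*1/m + 3*1/n <= 6/min(m,n).
So g(n) = 6/n bounds the Cauchy difference. Since g(n) -> 0, (a_n) is Cauchy.
Now solve g(N) < 1/1000: 6/N < 1/1000 <=> N > 6 / (1/1000) = 6000.
The smallest integer strictly greater than 6000 is N = 6001.
Check: g(6001) = 6/6001 = 6/6001 < 1/1000; g(6000) = 1/1000 >= 1/1000. So N = 6001.

6001


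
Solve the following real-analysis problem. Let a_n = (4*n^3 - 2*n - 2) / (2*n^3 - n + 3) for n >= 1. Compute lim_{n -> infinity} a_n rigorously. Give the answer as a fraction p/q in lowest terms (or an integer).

Divide numerator and denominator by n^3, the highest power:
numerator / n^3 = 4 - 2/n^2 - 2/n^3
denominator / n^3 = 2 - 1/n^2 + 3/n^3
As n -> infinity, all terms of the form c/n^k (k >= 1) tend to 0.
So numerator / n^3 -> 4 and denominator / n^3 -> 2.
Therefore lim a_n = 2.

2


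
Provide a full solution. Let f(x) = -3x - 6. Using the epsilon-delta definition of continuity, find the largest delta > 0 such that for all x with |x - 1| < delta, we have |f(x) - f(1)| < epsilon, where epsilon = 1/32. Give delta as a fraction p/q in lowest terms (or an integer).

We compute f(1) = -3*(1) - 6 = -9.
|f(x) - f(1)| = |-3x - 6 - (-9)| = |-3(x - 1)| = 3|x - 1|.
We need 3|x - 1| < 1/32, i.e. |x - 1| < 1/32 / 3 = 1/96.
So any delta <= 1/96 works. Conversely, if delta > 1/96, then x = 1 + 1/96 satisfies |x - 1| = 1/96 < delta but |f(x) - f(1)| = 3 * 1/96 = 1/32, which is not < 1/32; so no larger delta works.
Hence the largest such delta is 1/96.

1/96


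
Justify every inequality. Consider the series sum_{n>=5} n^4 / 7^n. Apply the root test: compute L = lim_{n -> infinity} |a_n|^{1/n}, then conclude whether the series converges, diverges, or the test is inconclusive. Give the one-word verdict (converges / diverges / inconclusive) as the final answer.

Let a_n denote the general term. Form |a_n|^(1/n) and simplify:
|a_n|^(1/n) = n^(4/n)/7
Take the limit as n -> infinity: L = 1/7.
Since L = 1/7 < 1, the root test implies convergence.

converges


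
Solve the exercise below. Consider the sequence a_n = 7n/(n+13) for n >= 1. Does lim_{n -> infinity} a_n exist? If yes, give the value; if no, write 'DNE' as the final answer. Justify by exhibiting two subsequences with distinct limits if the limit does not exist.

Examine the behaviour of a_n along subsequences.
Even-n subsequence a_{2k} = 7(2k)/(2k+13) -> 7. Odd-n subsequence a_{2k+1} = 7(2k+1)/(2k+14) -> 7. Both tend to 7, which suggests the limit is 7; verify directly.
|a_n - 7| = |7n - 7(n+13)| / (n+13) = 91/(n+13) < 91/n for every n >= 1.
Given epsilon > 0, choose a positive integer N > 91/epsilon. Then for all n >= N, |a_n - 7| < 91/n <= 91/N < epsilon.
So by the definition of the limit, lim a_n exists and equals 7.

7


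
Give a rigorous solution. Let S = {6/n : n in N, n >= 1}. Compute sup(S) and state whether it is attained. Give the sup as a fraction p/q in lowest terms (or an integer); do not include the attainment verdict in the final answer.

Analysis:
- Values: 6, 3, 2, 3/2, ... strictly decreasing.
- The maximum is 6 (n=1); sup = 6 (attained).
- The set is bounded below by 0; 6/n -> 0 so 0 is the greatest lower bound.
- 0 is not in the set, so inf = 0 is not attained.
Conclusion: sup(S) = 6, attained in S.

6


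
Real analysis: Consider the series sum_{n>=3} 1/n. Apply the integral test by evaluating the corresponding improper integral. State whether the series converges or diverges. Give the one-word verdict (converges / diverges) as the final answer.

Let f(x) = 1/x. Then f is positive, continuous, and decreasing on [3, infinity), so the integral test applies.
Compute the improper integral int_{3}^infinity f(x) dx:
  antiderivative F(x) = log(x).
  As x -> infinity, log(x) -> infinity.
  So int = infinity - log(3) = infinity. By the integral test, the series diverges.

diverges


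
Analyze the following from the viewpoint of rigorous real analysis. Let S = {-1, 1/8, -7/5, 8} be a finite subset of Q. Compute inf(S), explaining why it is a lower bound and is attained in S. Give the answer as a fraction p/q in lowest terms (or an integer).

S is finite, so inf(S) = min(S).
Sorted increasing:
-7/5, -1, 1/8, 8
The extremum is -7/5.
For every x in S, x >= -7/5. And -7/5 is in S, so it is attained.
Therefore inf(S) = -7/5.

-7/5
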